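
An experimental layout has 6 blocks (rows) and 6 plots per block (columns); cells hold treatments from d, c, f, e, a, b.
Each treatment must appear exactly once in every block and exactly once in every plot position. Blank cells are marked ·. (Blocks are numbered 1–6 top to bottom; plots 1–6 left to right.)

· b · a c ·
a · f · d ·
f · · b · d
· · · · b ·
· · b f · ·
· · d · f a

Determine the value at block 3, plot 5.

Block 1, plot 3: block 1 has {c, a, b} and plot 3 has {d, f, b}, leaving only e.
Block 1, plot 1: block 1 has {c, e, a, b} and plot 1 has {f, a}, leaving only d.
Block 1, plot 6: block 1 has {d, c, e, a, b} and plot 6 has {d, a}, leaving only f.
Block 3, plot 5 is narrowed to {e, a}.
If it were a, then block 6, plot 2 would be left with no valid symbol.
So block 3, plot 5 must be e.

e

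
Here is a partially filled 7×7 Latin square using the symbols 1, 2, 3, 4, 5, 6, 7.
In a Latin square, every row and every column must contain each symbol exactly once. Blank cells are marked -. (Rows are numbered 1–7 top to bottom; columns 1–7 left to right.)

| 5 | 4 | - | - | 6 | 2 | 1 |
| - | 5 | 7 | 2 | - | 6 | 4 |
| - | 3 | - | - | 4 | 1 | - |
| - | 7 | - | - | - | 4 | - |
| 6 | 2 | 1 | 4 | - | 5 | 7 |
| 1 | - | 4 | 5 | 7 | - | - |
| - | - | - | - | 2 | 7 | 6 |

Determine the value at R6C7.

2

Row 1, column 3: row 1 has {1, 2, 4, 5, 6} and column 3 has {1, 4, 7}, leaving only 3.
Row 1, column 4: row 1 has {1, 2, 3, 4, 5, 6} and column 4 has {2, 4, 5}, leaving only 7.
Row 2, column 1: row 2 has {2, 4, 5, 6, 7} and column 1 has {1, 5, 6}, leaving only 3.
Row 2, column 5: row 2 has {2, 3, 4, 5, 6, 7} and column 5 has {2, 4, 6, 7}, leaving only 1.
Row 3, column 4: row 3 has {1, 3, 4} and column 4 has {2, 4, 5, 7}, leaving only 6.
Row 4, column 1: row 4 has {4, 7} and column 1 has {1, 3, 5, 6}, leaving only 2.
Row 3, column 1: row 3 has {1, 3, 4, 6} and column 1 has {1, 2, 3, 5, 6}, leaving only 7.
Row 5, column 5: row 5 has {1, 2, 4, 5, 6, 7} and column 5 has {1, 2, 4, 6, 7}, leaving only 3.
Row 4, column 5: row 4 has {2, 4, 7} and column 5 has {1, 2, 3, 4, 6, 7}, leaving only 5.
Row 4, column 3: row 4 has {2, 4, 5, 7} and column 3 has {1, 3, 4, 7}, leaving only 6.
Row 4, column 7: row 4 has {2, 4, 5, 6, 7} and column 7 has {1, 4, 6, 7}, leaving only 3.
Row 6 already has {1, 4, 5, 7} and column 7 already has {1, 3, 4, 6, 7}, so row 6, column 7 must be 2.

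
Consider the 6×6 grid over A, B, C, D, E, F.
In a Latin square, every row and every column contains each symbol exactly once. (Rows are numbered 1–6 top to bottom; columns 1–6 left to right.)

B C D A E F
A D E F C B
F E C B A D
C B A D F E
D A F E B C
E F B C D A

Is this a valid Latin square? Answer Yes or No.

Yes

Each row is a permutation of the 6 symbols, and so is each column.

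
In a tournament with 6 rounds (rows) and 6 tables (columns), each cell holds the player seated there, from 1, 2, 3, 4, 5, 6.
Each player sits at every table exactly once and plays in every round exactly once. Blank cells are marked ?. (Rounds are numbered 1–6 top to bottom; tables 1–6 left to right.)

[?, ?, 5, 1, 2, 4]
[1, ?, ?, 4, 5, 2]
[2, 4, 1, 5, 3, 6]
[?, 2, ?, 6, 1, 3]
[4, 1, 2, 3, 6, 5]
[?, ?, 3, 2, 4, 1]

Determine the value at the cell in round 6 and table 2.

5

Round 2, table 3: round 2 has {1, 2, 4, 5} and table 3 has {1, 2, 3, 5}, leaving only 6.
Round 2, table 2: round 2 has {1, 2, 4, 5, 6} and table 2 has {1, 2, 4}, leaving only 3.
Round 1, table 2: round 1 has {1, 2, 4, 5} and table 2 has {1, 2, 3, 4}, leaving only 6.
Round 6 already has {1, 2, 3, 4} and table 2 already has {1, 2, 3, 4, 6}, so round 6, table 2 must be 5.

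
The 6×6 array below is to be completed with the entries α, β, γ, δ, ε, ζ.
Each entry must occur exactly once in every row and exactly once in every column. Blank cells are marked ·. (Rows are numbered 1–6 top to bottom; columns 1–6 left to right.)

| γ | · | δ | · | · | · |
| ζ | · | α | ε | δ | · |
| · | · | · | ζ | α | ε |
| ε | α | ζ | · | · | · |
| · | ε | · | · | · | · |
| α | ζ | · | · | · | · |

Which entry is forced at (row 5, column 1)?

Row 1, column 2: row 1 has {γ, δ} and column 2 has {α, ε, ζ}, leaving only β.
Row 1, column 4: row 1 has {β, γ, δ} and column 4 has {ε, ζ}, leaving only α.
Row 1, column 6: row 1 has {α, β, γ, δ} and column 6 has {ε}, leaving only ζ.
Row 1, column 5: row 1 has {α, β, γ, δ, ζ} and column 5 has {α, δ}, leaving only ε.
Row 2, column 2: row 2 has {α, δ, ε, ζ} and column 2 has {α, β, ε, ζ}, leaving only γ.
Row 2, column 6: row 2 has {α, γ, δ, ε, ζ} and column 6 has {ε, ζ}, leaving only β.
Row 3, column 2: row 3 has {α, ε, ζ} and column 2 has {α, β, γ, ε, ζ}, leaving only δ.
Row 3, column 1: row 3 has {α, δ, ε, ζ} and column 1 has {α, γ, ε, ζ}, leaving only β.
Row 5 already has {ε} and column 1 already has {α, β, γ, ε, ζ}, so row 5, column 1 must be δ.

δ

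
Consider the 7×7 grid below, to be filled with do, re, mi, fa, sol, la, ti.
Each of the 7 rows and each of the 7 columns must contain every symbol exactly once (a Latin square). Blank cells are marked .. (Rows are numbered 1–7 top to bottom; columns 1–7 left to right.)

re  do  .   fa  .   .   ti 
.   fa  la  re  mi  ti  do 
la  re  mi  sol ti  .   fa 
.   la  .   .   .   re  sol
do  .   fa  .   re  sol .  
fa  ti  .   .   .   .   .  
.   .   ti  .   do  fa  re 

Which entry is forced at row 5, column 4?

ti

Row 1, column 3: row 1 has {do, re, fa, ti} and column 3 has {mi, fa, la, ti}, leaving only sol.
Row 1, column 5: row 1 has {do, re, fa, sol, ti} and column 5 has {do, re, mi, ti}, leaving only la.
Row 1, column 6: row 1 has {do, re, fa, sol, la, ti} and column 6 has {re, fa, sol, ti}, leaving only mi.
Row 2, column 1: row 2 has {do, re, mi, fa, la, ti} and column 1 has {do, re, fa, la}, leaving only sol.
Row 3, column 6: row 3 has {re, mi, fa, sol, la, ti} and column 6 has {re, mi, fa, sol, ti}, leaving only do.
Row 4, column 3: row 4 has {re, sol, la} and column 3 has {mi, fa, sol, la, ti}, leaving only do.
Row 4, column 5: row 4 has {do, re, sol, la} and column 5 has {do, re, mi, la, ti}, leaving only fa.
Row 5, column 2: row 5 has {do, re, fa, sol} and column 2 has {do, re, fa, la, ti}, leaving only mi.
Row 5, column 7: row 5 has {do, re, mi, fa, sol} and column 7 has {do, re, fa, sol, ti}, leaving only la.
Row 5 already has {do, re, mi, fa, sol, la} and column 4 already has {re, fa, sol}, so row 5, column 4 must be ti.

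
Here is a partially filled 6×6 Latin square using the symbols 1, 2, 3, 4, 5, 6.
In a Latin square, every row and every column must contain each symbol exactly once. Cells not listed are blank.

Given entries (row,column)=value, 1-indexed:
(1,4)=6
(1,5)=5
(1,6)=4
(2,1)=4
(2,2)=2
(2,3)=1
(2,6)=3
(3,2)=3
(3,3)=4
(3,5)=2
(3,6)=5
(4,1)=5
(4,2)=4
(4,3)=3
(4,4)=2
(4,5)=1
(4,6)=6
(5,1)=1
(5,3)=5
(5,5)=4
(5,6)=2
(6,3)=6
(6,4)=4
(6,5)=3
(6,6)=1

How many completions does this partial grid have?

1

Row 1, column 1: eliminating its row and column leaves {2, 3}.
Row 1, column 2: eliminating its row and column leaves {1}.
Row 1, column 3: eliminating its row and column leaves {2}.
Row 2, column 4: eliminating its row and column leaves {5}.
Row 2, column 5: eliminating its row and column leaves {6}.
Row 3, column 1: eliminating its row and column leaves {6}.
Row 3, column 4: eliminating its row and column leaves {1}.
Row 5, column 2: eliminating its row and column leaves {6}.
Row 5, column 4: eliminating its row and column leaves {3}.
Row 6, column 1: eliminating its row and column leaves {2}.
Row 6, column 2: eliminating its row and column leaves {5}.
Only one assignment across all blanks avoids any row or column repeat, giving 1 completion.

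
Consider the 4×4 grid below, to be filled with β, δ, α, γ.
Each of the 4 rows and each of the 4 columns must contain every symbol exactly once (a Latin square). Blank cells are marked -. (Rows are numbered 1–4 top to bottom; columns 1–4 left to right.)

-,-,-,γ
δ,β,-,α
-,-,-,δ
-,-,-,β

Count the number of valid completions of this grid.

Row 1, column 1: eliminating its row and column leaves {β, α}.
Row 1, column 2: eliminating its row and column leaves {δ, α}.
Row 1, column 3: eliminating its row and column leaves {β, δ, α}.
Row 2, column 3: eliminating its row and column leaves {γ}.
Row 3, column 1: eliminating its row and column leaves {β, α, γ}.
Row 3, column 2: eliminating its row and column leaves {α, γ}.
Row 3, column 3: eliminating its row and column leaves {β, α, γ}.
Row 4, column 1: eliminating its row and column leaves {α, γ}.
Row 4, column 2: eliminating its row and column leaves {δ, α, γ}.
Row 4, column 3: eliminating its row and column leaves {δ, α, γ}.
Enumerating the assignments across these blanks that avoid any row or column repeat gives 4 completions.

4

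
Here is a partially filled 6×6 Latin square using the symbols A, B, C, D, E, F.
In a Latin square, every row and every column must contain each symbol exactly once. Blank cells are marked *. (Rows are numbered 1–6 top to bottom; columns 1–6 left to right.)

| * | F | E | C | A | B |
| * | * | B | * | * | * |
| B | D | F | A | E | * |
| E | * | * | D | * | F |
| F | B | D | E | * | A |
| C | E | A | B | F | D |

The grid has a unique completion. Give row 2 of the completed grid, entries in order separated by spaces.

Row 2, column 4: row 2 has {B} and column 4 has {A, B, C, D, E}, leaving only F.
Row 1, column 1: row 1 has {A, B, C, E, F} and column 1 has {B, C, E, F}, leaving only D.
Row 2, column 1: row 2 has {B, F} and column 1 has {B, C, D, E, F}, leaving only A.
Row 2, column 2: row 2 has {A, B, F} and column 2 has {B, D, E, F}, leaving only C.
Row 2, column 5: row 2 has {A, B, C, F} and column 5 has {A, E, F}, leaving only D.
Row 2, column 6: row 2 has {A, B, C, D, F} and column 6 has {A, B, D, F}, leaving only E.
So row 2 reads: A C B F D E.

A C B F D E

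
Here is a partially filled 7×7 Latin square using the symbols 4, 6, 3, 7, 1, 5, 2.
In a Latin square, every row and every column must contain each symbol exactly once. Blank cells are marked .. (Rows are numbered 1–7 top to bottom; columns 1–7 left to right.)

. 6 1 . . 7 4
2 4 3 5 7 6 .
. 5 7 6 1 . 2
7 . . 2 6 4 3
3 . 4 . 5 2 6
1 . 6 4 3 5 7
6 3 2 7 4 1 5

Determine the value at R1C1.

Row 1 already has {4, 6, 7, 1} and column 1 already has {6, 3, 7, 1, 2}, so row 1, column 1 must be 5.

5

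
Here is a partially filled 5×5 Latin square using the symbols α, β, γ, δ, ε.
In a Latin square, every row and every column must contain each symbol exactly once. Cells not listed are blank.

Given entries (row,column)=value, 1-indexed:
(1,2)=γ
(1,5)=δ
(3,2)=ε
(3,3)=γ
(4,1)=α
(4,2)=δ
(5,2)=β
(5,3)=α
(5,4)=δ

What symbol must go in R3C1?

δ

Row 2, column 2: row 2 has {} and column 2 has {β, γ, δ, ε}, leaving only α.
Row 3, column 1 is narrowed to {β, δ}.
If it were β, then row 3, column 4 would be left with no valid symbol.
So row 3, column 1 must be δ.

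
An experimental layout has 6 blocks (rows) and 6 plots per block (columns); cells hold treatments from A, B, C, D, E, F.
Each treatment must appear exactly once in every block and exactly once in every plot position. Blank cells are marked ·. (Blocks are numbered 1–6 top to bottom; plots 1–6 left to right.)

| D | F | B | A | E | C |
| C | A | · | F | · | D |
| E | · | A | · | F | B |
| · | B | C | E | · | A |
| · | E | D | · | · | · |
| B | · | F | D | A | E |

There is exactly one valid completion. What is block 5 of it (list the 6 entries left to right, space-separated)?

Block 5, plot 6: block 5 has {D, E} and plot 6 has {A, B, C, D, E}, leaving only F.
Block 5, plot 1: block 5 has {D, E, F} and plot 1 has {B, C, D, E}, leaving only A.
Block 2, plot 3: block 2 has {A, C, D, F} and plot 3 has {A, B, C, D, F}, leaving only E.
Block 2, plot 5: block 2 has {A, C, D, E, F} and plot 5 has {A, E, F}, leaving only B.
Block 5, plot 5: block 5 has {A, D, E, F} and plot 5 has {A, B, E, F}, leaving only C.
Block 5, plot 4: block 5 has {A, C, D, E, F} and plot 4 has {A, D, E, F}, leaving only B.
So block 5 reads: A E D B C F.

A E D B C F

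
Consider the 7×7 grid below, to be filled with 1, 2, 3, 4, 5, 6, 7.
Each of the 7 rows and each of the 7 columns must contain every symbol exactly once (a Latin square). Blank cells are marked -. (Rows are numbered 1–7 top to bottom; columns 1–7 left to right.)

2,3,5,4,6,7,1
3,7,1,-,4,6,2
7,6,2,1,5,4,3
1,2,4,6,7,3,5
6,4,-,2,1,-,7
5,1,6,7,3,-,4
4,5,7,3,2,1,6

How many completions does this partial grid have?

Row 2, column 4: eliminating its row and column leaves {5}.
Row 5, column 3: eliminating its row and column leaves {3}.
Row 5, column 6: eliminating its row and column leaves {5}.
Row 6, column 6: eliminating its row and column leaves {2}.
Only one assignment across all blanks avoids any row or column repeat, giving 1 completion.

1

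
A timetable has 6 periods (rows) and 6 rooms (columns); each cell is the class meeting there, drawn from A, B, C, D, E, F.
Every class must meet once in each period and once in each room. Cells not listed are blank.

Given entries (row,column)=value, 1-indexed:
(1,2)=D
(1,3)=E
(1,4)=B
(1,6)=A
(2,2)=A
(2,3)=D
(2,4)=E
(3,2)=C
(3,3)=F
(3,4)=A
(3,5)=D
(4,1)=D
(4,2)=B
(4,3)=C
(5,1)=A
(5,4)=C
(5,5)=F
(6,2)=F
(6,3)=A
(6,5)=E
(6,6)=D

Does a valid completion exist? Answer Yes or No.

No

Period 6, room 4: period 6 together with room 4 already contain {A, B, C, D, E, F} — every symbol — so nothing can go there. The grid has no valid completion.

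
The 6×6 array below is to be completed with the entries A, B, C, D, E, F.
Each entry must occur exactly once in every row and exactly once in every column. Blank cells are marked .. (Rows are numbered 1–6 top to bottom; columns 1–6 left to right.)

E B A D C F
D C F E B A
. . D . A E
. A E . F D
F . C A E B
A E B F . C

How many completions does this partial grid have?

Row 3, column 1: eliminating its row and column leaves {B, C}.
Row 3, column 2: eliminating its row and column leaves {F}.
Row 3, column 4: eliminating its row and column leaves {B, C}.
Row 4, column 1: eliminating its row and column leaves {B, C}.
Row 4, column 4: eliminating its row and column leaves {B, C}.
Row 5, column 2: eliminating its row and column leaves {D}.
Row 6, column 5: eliminating its row and column leaves {D}.
Enumerating the assignments across these blanks that avoid any row or column repeat gives 2 completions.

2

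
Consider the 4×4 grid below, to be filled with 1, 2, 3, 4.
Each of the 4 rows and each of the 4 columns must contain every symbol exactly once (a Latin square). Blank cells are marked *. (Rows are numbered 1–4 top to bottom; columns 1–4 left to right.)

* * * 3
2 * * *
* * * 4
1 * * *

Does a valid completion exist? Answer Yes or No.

No row or column among the givens repeats a symbol, and propagating forced cells runs into no contradiction.
One valid completion exists (for instance, 4 1 2 3 / 2 4 3 1 / 3 2 1 4 / 1 3 4 2).

Yes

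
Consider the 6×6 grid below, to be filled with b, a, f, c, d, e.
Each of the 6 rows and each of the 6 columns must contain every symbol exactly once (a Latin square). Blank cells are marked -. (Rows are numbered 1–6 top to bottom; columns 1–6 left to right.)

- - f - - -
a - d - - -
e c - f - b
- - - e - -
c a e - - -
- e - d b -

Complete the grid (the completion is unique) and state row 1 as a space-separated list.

b d f a c e

Row 3, column 3: row 3 has {b, f, c, e} and column 3 has {f, d, e}, leaving only a.
Row 3, column 5: row 3 has {b, a, f, c, e} and column 5 has {b}, leaving only d.
Row 5, column 4: row 5 has {a, c, e} and column 4 has {f, d, e}, leaving only b.
Row 2, column 4: row 2 has {a, d} and column 4 has {b, f, d, e}, leaving only c.
Row 1, column 4: row 1 has {f} and column 4 has {b, f, c, d, e}, leaving only a.
Row 5, column 5: row 5 has {b, a, c, e} and column 5 has {b, d}, leaving only f.
Row 2, column 5: row 2 has {a, c, d} and column 5 has {b, f, d}, leaving only e.
Row 1, column 5: row 1 has {a, f} and column 5 has {b, f, d, e}, leaving only c.
Row 2, column 6: row 2 has {a, c, d, e} and column 6 has {b}, leaving only f.
Row 2, column 2: row 2 has {a, f, c, d, e} and column 2 has {a, c, e}, leaving only b.
Row 1, column 2: row 1 has {a, f, c} and column 2 has {b, a, c, e}, leaving only d.
Row 1, column 1: row 1 has {a, f, c, d} and column 1 has {a, c, e}, leaving only b.
Row 1, column 6: row 1 has {b, a, f, c, d} and column 6 has {b, f}, leaving only e.
So row 1 reads: b d f a c e.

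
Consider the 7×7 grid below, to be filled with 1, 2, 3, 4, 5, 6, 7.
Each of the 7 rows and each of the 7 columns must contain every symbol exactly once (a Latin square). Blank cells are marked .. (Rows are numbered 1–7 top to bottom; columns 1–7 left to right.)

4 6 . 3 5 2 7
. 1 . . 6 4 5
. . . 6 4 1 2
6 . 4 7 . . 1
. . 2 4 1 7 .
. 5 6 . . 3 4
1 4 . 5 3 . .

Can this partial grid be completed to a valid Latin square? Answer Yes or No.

Row 1, column 3: row 1 has {2, 3, 4, 5, 6, 7} and column 3 has {2, 4, 6}, so it must be 1.
Row 2, column 4: row 2 has {1, 4, 5, 6} and column 4 has {3, 4, 5, 6, 7}, so it must be 2.
Row 4, column 5: row 4 has {1, 4, 6, 7} and column 5 has {1, 3, 4, 5, 6}, so it must be 2.
Row 4, column 2: row 4 has {1, 2, 4, 6, 7} and column 2 has {1, 4, 5, 6}, so it must be 3.
Now row 5, column 2: row 5 together with column 2 already contain {1, 2, 3, 4, 5, 6, 7} — every symbol — so nothing can go there. The grid has no valid completion.

No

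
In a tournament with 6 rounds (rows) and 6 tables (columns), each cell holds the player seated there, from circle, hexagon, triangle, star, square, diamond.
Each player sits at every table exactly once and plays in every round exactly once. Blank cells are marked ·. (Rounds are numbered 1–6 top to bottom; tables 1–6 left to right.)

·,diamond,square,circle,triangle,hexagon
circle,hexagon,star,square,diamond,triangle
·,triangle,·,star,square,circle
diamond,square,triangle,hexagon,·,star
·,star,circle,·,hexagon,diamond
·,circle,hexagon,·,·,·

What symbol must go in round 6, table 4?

diamond

Round 1, table 1: round 1 has {circle, hexagon, triangle, square, diamond} and table 1 has {circle, diamond}, leaving only star.
Round 3, table 1: round 3 has {circle, triangle, star, square} and table 1 has {circle, star, diamond}, leaving only hexagon.
Round 3, table 3: round 3 has {circle, hexagon, triangle, star, square} and table 3 has {circle, hexagon, triangle, star, square}, leaving only diamond.
Round 4, table 5: round 4 has {hexagon, triangle, star, square, diamond} and table 5 has {hexagon, triangle, square, diamond}, leaving only circle.
Round 5, table 4: round 5 has {circle, hexagon, star, diamond} and table 4 has {circle, hexagon, star, square}, leaving only triangle.
Round 6 already has {circle, hexagon} and table 4 already has {circle, hexagon, triangle, star, square}, so round 6, table 4 must be diamond.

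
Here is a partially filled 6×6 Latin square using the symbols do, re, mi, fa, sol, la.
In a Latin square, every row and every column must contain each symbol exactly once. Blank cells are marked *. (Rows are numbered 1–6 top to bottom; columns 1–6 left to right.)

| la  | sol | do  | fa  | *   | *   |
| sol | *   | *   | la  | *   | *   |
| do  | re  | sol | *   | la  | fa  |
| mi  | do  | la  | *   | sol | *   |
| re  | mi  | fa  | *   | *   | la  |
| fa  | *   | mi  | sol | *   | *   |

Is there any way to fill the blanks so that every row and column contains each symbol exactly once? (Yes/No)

Row 2, column 2: row 2 has {sol, la} and column 2 has {do, re, mi, sol}, so it must be fa.
Row 2, column 3: row 2 has {fa, sol, la} and column 3 has {do, mi, fa, sol, la}, so it must be re.
Row 3, column 4: row 3 has {do, re, fa, sol, la} and column 4 has {fa, sol, la}, so it must be mi.
Row 4, column 4: row 4 has {do, mi, sol, la} and column 4 has {mi, fa, sol, la}, so it must be re.
Now row 4, column 6: row 4 together with column 6 already contain {do, re, mi, fa, sol, la} — every symbol — so nothing can go there. The grid has no valid completion.

No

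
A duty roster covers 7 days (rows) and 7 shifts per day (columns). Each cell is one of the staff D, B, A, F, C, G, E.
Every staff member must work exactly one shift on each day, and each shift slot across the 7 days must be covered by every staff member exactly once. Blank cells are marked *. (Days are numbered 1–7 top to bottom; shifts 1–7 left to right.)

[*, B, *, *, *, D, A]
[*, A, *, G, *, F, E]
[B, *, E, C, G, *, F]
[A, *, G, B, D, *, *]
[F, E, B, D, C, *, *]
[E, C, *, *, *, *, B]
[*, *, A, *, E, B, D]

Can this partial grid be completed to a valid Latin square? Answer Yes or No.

Day 1, shift 5: day 1 has {D, B, A} and shift 5 has {D, C, G, E}, so it must be F.
Day 1, shift 3: day 1 has {D, B, A, F} and shift 3 has {B, A, G, E}, so it must be C.
Day 1, shift 1: day 1 has {D, B, A, F, C} and shift 1 has {B, A, F, E}, so it must be G.
Day 1, shift 4: day 1 has {D, B, A, F, C, G} and shift 4 has {D, B, C, G}, so it must be E.
Day 2, shift 3: day 2 has {A, F, G, E} and shift 3 has {B, A, C, G, E}, so it must be D.
Day 2, shift 1: day 2 has {D, A, F, G, E} and shift 1 has {B, A, F, G, E}, so it must be C.
Now day 7, shift 1: day 7 together with shift 1 already contain {D, B, A, F, C, G, E} — every symbol — so nothing can go there. The grid has no valid completion.

No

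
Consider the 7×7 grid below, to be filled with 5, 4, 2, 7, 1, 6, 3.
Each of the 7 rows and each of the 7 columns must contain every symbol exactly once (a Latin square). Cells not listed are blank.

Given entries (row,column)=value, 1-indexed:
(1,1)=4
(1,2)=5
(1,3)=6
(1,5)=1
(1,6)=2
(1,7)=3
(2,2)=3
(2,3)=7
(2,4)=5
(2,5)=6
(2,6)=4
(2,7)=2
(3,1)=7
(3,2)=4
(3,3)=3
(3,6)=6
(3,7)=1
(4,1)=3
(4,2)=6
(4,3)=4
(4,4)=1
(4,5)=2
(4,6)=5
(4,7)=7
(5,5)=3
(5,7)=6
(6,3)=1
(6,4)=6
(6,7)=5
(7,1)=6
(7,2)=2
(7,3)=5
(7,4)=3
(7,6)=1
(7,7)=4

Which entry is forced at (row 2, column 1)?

Row 2 already has {5, 4, 2, 7, 6, 3} and column 1 already has {4, 7, 6, 3}, so row 2, column 1 must be 1.

1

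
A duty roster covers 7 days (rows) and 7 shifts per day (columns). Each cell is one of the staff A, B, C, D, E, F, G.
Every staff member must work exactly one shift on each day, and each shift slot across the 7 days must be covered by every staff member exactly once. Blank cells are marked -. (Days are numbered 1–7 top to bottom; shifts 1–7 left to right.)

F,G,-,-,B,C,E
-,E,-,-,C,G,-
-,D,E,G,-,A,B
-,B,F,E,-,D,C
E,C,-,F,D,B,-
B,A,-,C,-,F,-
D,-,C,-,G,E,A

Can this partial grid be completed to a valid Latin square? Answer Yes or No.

Yes

No day or shift among the givens repeats a symbol, and propagating forced cells runs into no contradiction.
One valid completion exists (for instance, F G D A B C E / A E B D C G F / C D E G F A B / G B F E A D C / E C A F D B G / B A G C E F D / D F C B G E A).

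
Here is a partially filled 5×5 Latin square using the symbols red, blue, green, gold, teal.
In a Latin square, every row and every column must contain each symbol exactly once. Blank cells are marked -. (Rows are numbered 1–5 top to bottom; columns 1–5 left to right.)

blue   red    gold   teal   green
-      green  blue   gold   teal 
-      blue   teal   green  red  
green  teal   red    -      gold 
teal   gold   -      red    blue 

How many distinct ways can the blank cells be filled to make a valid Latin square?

Row 2, column 1: eliminating its row and column leaves {red}.
Row 3, column 1: eliminating its row and column leaves {gold}.
Row 4, column 4: eliminating its row and column leaves {blue}.
Row 5, column 3: eliminating its row and column leaves {green}.
Only one assignment across all blanks avoids any row or column repeat, giving 1 completion.

1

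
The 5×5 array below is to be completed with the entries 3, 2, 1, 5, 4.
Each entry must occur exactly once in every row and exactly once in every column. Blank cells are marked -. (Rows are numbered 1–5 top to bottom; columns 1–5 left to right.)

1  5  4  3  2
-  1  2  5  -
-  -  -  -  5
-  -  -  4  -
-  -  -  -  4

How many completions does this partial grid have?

Row 2, column 1: eliminating its row and column leaves {3, 4}.
Row 2, column 5: eliminating its row and column leaves {3}.
Row 3, column 1: eliminating its row and column leaves {3, 2, 4}.
Row 3, column 2: eliminating its row and column leaves {3, 2, 4}.
Row 3, column 3: eliminating its row and column leaves {3, 1}.
Row 3, column 4: eliminating its row and column leaves {2, 1}.
Row 4, column 1: eliminating its row and column leaves {3, 2, 5}.
Row 4, column 2: eliminating its row and column leaves {3, 2}.
Row 4, column 3: eliminating its row and column leaves {3, 1, 5}.
Row 4, column 5: eliminating its row and column leaves {3, 1}.
Row 5, column 1: eliminating its row and column leaves {3, 2, 5}.
Row 5, column 2: eliminating its row and column leaves {3, 2}.
Row 5, column 3: eliminating its row and column leaves {3, 1, 5}.
Row 5, column 4: eliminating its row and column leaves {2, 1}.
Enumerating the assignments across these blanks that avoid any row or column repeat gives 3 completions.

3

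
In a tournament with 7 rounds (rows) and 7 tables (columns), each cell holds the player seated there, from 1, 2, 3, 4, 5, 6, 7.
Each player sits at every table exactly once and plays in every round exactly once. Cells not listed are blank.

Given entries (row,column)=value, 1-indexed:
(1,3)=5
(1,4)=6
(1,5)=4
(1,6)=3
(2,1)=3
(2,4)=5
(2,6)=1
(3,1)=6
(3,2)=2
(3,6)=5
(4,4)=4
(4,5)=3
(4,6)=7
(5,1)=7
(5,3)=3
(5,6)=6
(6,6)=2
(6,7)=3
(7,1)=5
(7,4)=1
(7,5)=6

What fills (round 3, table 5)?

Round 5, table 4: round 5 has {3, 6, 7} and table 4 has {1, 4, 5, 6}, leaving only 2.
Round 6, table 4: round 6 has {2, 3} and table 4 has {1, 2, 4, 5, 6}, leaving only 7.
Round 3, table 4: round 3 has {2, 5, 6} and table 4 has {1, 2, 4, 5, 6, 7}, leaving only 3.
Round 7, table 6: round 7 has {1, 5, 6} and table 6 has {1, 2, 3, 5, 6, 7}, leaving only 4.
Round 3, table 5 is narrowed to {1, 7}.
If it were 1, then round 6, table 5 would be left with no valid symbol.
So round 3, table 5 must be 7.

7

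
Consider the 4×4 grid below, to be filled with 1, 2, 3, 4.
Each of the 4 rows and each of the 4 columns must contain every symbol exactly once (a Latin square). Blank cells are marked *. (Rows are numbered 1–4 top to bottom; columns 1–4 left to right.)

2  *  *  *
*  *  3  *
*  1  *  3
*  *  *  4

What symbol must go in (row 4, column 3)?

Row 1, column 4: row 1 has {2} and column 4 has {3, 4}, leaving only 1.
Row 1, column 3: row 1 has {1, 2} and column 3 has {3}, leaving only 4.
Row 1, column 2: row 1 has {1, 2, 4} and column 2 has {1}, leaving only 3.
Row 2, column 4: row 2 has {3} and column 4 has {1, 3, 4}, leaving only 2.
Row 2, column 2: row 2 has {2, 3} and column 2 has {1, 3}, leaving only 4.
Row 2, column 1: row 2 has {2, 3, 4} and column 1 has {2}, leaving only 1.
Row 3, column 1: row 3 has {1, 3} and column 1 has {1, 2}, leaving only 4.
Row 3, column 3: row 3 has {1, 3, 4} and column 3 has {3, 4}, leaving only 2.
Row 4 already has {4} and column 3 already has {2, 3, 4}, so row 4, column 3 must be 1.

1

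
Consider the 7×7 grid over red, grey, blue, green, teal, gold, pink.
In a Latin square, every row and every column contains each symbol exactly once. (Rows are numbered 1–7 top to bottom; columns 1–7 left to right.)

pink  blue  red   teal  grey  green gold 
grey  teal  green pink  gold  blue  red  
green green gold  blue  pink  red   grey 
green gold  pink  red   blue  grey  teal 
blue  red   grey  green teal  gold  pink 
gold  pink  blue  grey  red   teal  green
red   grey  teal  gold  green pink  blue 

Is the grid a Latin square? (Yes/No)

No

Row 3 contains green twice (at columns 1 and 2), so it is not a permutation.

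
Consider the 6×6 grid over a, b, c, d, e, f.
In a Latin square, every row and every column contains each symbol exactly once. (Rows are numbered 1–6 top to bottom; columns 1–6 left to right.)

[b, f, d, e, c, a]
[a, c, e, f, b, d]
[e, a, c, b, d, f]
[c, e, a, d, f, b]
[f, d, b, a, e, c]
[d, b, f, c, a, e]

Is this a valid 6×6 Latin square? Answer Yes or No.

Yes

Each row is a permutation of the 6 symbols, and so is each column.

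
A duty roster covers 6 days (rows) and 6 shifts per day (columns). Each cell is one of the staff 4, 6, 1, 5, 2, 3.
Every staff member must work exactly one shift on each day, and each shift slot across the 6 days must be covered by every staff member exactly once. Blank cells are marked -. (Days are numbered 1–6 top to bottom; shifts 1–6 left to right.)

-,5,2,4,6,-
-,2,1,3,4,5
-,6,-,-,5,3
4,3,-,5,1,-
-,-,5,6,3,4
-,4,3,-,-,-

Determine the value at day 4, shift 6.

Day 1, shift 6: day 1 has {4, 6, 5, 2} and shift 6 has {4, 5, 3}, leaving only 1.
Day 1, shift 1: day 1 has {4, 6, 1, 5, 2} and shift 1 has {4}, leaving only 3.
Day 2, shift 1: day 2 has {4, 1, 5, 2, 3} and shift 1 has {4, 3}, leaving only 6.
Day 3, shift 3: day 3 has {6, 5, 3} and shift 3 has {1, 5, 2, 3}, leaving only 4.
Day 4, shift 3: day 4 has {4, 1, 5, 3} and shift 3 has {4, 1, 5, 2, 3}, leaving only 6.
Day 4 already has {4, 6, 1, 5, 3} and shift 6 already has {4, 1, 5, 3}, so day 4, shift 6 must be 2.

2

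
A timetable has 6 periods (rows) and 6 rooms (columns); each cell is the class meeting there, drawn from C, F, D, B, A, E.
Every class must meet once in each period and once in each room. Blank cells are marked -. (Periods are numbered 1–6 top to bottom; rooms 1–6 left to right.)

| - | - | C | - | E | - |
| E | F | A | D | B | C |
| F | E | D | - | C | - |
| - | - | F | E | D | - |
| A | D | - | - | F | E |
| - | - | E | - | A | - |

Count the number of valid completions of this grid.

Period 1, room 1: eliminating its period and room leaves {D, B}.
Period 1, room 2: eliminating its period and room leaves {B, A}.
Period 1, room 4: eliminating its period and room leaves {F, B, A}.
Period 1, room 6: eliminating its period and room leaves {F, D, B, A}.
Period 3, room 4: eliminating its period and room leaves {B, A}.
Period 3, room 6: eliminating its period and room leaves {B, A}.
Period 4, room 1: eliminating its period and room leaves {C, B}.
Period 4, room 2: eliminating its period and room leaves {C, B, A}.
Period 4, room 6: eliminating its period and room leaves {B, A}.
Period 5, room 3: eliminating its period and room leaves {B}.
Period 5, room 4: eliminating its period and room leaves {C, B}.
Period 6, room 1: eliminating its period and room leaves {C, D, B}.
Period 6, room 2: eliminating its period and room leaves {C, B}.
Period 6, room 4: eliminating its period and room leaves {C, F, B}.
Period 6, room 6: eliminating its period and room leaves {F, D, B}.
Enumerating the assignments across these blanks that avoid any period or room repeat gives 4 completions.

4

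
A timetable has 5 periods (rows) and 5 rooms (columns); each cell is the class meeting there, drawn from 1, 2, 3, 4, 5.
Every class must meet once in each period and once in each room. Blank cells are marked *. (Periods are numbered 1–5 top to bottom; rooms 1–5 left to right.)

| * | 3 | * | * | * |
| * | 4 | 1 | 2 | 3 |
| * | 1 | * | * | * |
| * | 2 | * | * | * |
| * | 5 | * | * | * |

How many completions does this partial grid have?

56

Period 1, room 1: eliminating its period and room leaves {1, 2, 4, 5}.
Period 1, room 3: eliminating its period and room leaves {2, 4, 5}.
Period 1, room 4: eliminating its period and room leaves {1, 4, 5}.
Period 1, room 5: eliminating its period and room leaves {1, 2, 4, 5}.
Period 2, room 1: eliminating its period and room leaves {5}.
Period 3, room 1: eliminating its period and room leaves {2, 3, 4, 5}.
Period 3, room 3: eliminating its period and room leaves {2, 3, 4, 5}.
Period 3, room 4: eliminating its period and room leaves {3, 4, 5}.
Period 3, room 5: eliminating its period and room leaves {2, 4, 5}.
Period 4, room 1: eliminating its period and room leaves {1, 3, 4, 5}.
Period 4, room 3: eliminating its period and room leaves {3, 4, 5}.
Period 4, room 4: eliminating its period and room leaves {1, 3, 4, 5}.
Period 4, room 5: eliminating its period and room leaves {1, 4, 5}.
Period 5, room 1: eliminating its period and room leaves {1, 2, 3, 4}.
Period 5, room 3: eliminating its period and room leaves {2, 3, 4}.
Period 5, room 4: eliminating its period and room leaves {1, 3, 4}.
Period 5, room 5: eliminating its period and room leaves {1, 2, 4}.
Enumerating the assignments across these blanks that avoid any period or room repeat gives 56 completions.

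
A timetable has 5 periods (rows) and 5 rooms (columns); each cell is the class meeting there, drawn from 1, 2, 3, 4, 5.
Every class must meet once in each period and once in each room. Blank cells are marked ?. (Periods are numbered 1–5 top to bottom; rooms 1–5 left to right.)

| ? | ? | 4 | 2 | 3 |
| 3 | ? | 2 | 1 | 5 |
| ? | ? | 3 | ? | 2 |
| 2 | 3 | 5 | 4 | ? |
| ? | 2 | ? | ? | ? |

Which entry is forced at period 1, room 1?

Period 2, room 2: period 2 has {1, 2, 3, 5} and room 2 has {2, 3}, leaving only 4.
Period 3, room 4: period 3 has {2, 3} and room 4 has {1, 2, 4}, leaving only 5.
Period 3, room 2: period 3 has {2, 3, 5} and room 2 has {2, 3, 4}, leaving only 1.
Period 1, room 2: period 1 has {2, 3, 4} and room 2 has {1, 2, 3, 4}, leaving only 5.
Period 1 already has {2, 3, 4, 5} and room 1 already has {2, 3}, so period 1, room 1 must be 1.

1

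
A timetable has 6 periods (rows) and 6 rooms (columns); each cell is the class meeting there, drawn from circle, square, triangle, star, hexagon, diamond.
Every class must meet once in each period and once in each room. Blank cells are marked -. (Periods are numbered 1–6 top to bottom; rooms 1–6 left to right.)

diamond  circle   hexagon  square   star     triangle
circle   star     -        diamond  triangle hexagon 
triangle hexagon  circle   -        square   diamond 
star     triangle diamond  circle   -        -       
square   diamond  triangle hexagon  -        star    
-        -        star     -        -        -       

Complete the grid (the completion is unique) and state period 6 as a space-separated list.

Period 6, room 1: period 6 has {star} and room 1 has {circle, square, triangle, star, diamond}, leaving only hexagon.
Period 6, room 2: period 6 has {star, hexagon} and room 2 has {circle, triangle, star, hexagon, diamond}, leaving only square.
Period 6, room 4: period 6 has {square, star, hexagon} and room 4 has {circle, square, hexagon, diamond}, leaving only triangle.
Period 6, room 6: period 6 has {square, triangle, star, hexagon} and room 6 has {triangle, star, hexagon, diamond}, leaving only circle.
Period 6, room 5: period 6 has {circle, square, triangle, star, hexagon} and room 5 has {square, triangle, star}, leaving only diamond.
So period 6 reads: hexagon square star triangle diamond circle.

hexagon square star triangle diamond circle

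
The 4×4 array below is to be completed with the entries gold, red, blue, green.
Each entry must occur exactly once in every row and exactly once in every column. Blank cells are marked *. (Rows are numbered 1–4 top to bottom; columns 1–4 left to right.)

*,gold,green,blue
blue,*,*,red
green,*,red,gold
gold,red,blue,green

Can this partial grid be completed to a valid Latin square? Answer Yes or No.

Yes

No row or column among the givens repeats a symbol, and propagating forced cells runs into no contradiction.
One valid completion exists (for instance, red gold green blue / blue green gold red / green blue red gold / gold red blue green).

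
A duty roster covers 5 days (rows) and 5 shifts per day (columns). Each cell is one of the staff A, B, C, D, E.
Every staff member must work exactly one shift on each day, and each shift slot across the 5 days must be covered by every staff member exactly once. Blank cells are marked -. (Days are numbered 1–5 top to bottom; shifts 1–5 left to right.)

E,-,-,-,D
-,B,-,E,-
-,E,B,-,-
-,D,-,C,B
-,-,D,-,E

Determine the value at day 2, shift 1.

Day 4, shift 1: day 4 has {B, C, D} and shift 1 has {E}, leaving only A.
Day 4, shift 3: day 4 has {A, B, C, D} and shift 3 has {B, D}, leaving only E.
Day 2, shift 1 is narrowed to {C, D}.
If it were C, then day 2, shift 5 would be left with no valid symbol.
So day 2, shift 1 must be D.

D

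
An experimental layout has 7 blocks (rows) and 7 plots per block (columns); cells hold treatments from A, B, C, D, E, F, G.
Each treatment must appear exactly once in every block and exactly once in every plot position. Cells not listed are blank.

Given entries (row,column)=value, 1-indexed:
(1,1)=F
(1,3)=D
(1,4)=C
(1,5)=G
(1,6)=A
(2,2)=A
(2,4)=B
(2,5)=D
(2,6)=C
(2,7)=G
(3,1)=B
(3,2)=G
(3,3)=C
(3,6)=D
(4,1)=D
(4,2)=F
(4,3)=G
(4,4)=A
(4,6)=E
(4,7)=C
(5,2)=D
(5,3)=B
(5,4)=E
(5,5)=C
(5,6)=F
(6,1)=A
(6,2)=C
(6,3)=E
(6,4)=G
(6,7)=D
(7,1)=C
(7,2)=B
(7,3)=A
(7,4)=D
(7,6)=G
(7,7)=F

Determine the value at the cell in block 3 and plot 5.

Block 1, plot 2: block 1 has {A, C, D, F, G} and plot 2 has {A, B, C, D, F, G}, leaving only E.
Block 1, plot 7: block 1 has {A, C, D, E, F, G} and plot 7 has {C, D, F, G}, leaving only B.
Block 2, plot 1: block 2 has {A, B, C, D, G} and plot 1 has {A, B, C, D, F}, leaving only E.
Block 2, plot 3: block 2 has {A, B, C, D, E, G} and plot 3 has {A, B, C, D, E, G}, leaving only F.
Block 3, plot 4: block 3 has {B, C, D, G} and plot 4 has {A, B, C, D, E, G}, leaving only F.
Block 4, plot 5: block 4 has {A, C, D, E, F, G} and plot 5 has {C, D, G}, leaving only B.
Block 5, plot 1: block 5 has {B, C, D, E, F} and plot 1 has {A, B, C, D, E, F}, leaving only G.
Block 5, plot 7: block 5 has {B, C, D, E, F, G} and plot 7 has {B, C, D, F, G}, leaving only A.
Block 3, plot 7: block 3 has {B, C, D, F, G} and plot 7 has {A, B, C, D, F, G}, leaving only E.
Block 3 already has {B, C, D, E, F, G} and plot 5 already has {B, C, D, G}, so block 3, plot 5 must be A.

A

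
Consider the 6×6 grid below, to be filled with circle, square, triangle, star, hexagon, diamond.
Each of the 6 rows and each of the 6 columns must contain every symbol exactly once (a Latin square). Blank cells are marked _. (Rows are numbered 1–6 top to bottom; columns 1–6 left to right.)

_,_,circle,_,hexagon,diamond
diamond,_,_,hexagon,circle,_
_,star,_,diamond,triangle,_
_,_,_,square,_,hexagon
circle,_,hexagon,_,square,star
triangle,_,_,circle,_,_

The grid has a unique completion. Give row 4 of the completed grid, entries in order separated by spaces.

Row 4, column 1: row 4 has {square, hexagon} and column 1 has {circle, triangle, diamond}, leaving only star.
Row 4, column 5: row 4 has {square, star, hexagon} and column 5 has {circle, square, triangle, hexagon}, leaving only diamond.
Row 4, column 3: row 4 has {square, star, hexagon, diamond} and column 3 has {circle, hexagon}, leaving only triangle.
Row 4, column 2: row 4 has {square, triangle, star, hexagon, diamond} and column 2 has {star}, leaving only circle.
So row 4 reads: star circle triangle square diamond hexagon.

star circle triangle square diamond hexagon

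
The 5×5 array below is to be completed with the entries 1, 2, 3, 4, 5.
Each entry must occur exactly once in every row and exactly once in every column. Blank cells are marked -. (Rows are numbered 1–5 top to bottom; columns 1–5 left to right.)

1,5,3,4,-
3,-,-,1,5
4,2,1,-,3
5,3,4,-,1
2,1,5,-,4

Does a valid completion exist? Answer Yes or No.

No row or column among the givens repeats a symbol, and propagating forced cells runs into no contradiction.
One valid completion exists (for instance, 1 5 3 4 2 / 3 4 2 1 5 / 4 2 1 5 3 / 5 3 4 2 1 / 2 1 5 3 4).

Yes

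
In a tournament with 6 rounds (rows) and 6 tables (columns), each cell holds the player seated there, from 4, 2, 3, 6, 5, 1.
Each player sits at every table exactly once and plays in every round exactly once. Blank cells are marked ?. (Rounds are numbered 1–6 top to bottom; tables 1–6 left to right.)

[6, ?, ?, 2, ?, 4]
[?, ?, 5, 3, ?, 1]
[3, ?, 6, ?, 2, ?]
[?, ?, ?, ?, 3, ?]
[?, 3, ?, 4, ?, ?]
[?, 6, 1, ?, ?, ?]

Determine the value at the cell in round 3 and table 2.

Round 1, table 3: round 1 has {4, 2, 6} and table 3 has {6, 5, 1}, leaving only 3.
Round 3, table 6: round 3 has {2, 3, 6} and table 6 has {4, 1}, leaving only 5.
Round 3, table 4: round 3 has {2, 3, 6, 5} and table 4 has {4, 2, 3}, leaving only 1.
Round 3 already has {2, 3, 6, 5, 1} and table 2 already has {3, 6}, so round 3, table 2 must be 4.

4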